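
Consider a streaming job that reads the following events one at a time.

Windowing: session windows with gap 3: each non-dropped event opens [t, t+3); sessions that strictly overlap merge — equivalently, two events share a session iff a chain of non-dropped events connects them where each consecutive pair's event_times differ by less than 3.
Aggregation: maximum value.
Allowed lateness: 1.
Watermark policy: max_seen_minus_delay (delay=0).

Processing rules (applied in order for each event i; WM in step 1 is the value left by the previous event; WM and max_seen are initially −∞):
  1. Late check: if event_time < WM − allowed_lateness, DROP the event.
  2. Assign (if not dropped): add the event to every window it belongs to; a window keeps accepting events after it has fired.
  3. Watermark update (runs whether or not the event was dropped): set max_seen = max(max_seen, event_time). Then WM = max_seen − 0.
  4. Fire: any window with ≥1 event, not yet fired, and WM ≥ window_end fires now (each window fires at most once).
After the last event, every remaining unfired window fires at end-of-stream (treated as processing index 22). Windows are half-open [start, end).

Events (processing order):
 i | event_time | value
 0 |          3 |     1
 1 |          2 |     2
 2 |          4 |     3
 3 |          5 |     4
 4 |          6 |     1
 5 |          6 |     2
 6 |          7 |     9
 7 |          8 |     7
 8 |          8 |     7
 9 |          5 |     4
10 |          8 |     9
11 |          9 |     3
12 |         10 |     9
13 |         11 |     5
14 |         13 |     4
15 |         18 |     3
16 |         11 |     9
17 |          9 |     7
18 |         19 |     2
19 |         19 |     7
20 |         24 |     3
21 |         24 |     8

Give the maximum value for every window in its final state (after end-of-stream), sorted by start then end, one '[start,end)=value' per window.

i=0 t=3 v=1: → [3,6); WM=3
i=1 t=2 v=2: → [2,6); WM=3
i=2 t=4 v=3: → [2,7); WM=4
i=3 t=5 v=4: → [2,8); WM=5
i=4 t=6 v=1: → [2,9); WM=6
i=5 t=6 v=2: → [2,9); WM=6
i=6 t=7 v=9: → [2,10); WM=7
i=7 t=8 v=7: → [2,11); WM=8
i=8 t=8 v=7: → [2,11); WM=8
i=9 t=5 v=4: DROP (t<8-1); WM=8
i=10 t=8 v=9: → [2,11); WM=8
i=11 t=9 v=3: → [2,12); WM=9
i=12 t=10 v=9: → [2,13); WM=10
i=13 t=11 v=5: → [2,14); WM=11
i=14 t=13 v=4: → [2,16); WM=13
i=15 t=18 v=3: → [18,21); WM=18
i=16 t=11 v=9: DROP (t<18-1); WM=18
i=17 t=9 v=7: DROP (t<18-1); WM=18
i=18 t=19 v=2: → [18,22); WM=19
i=19 t=19 v=7: → [18,22); WM=19
i=20 t=24 v=3: → [24,27); WM=24
i=21 t=24 v=8: → [24,27); WM=24

[2,16)=9 [18,22)=7 [24,27)=8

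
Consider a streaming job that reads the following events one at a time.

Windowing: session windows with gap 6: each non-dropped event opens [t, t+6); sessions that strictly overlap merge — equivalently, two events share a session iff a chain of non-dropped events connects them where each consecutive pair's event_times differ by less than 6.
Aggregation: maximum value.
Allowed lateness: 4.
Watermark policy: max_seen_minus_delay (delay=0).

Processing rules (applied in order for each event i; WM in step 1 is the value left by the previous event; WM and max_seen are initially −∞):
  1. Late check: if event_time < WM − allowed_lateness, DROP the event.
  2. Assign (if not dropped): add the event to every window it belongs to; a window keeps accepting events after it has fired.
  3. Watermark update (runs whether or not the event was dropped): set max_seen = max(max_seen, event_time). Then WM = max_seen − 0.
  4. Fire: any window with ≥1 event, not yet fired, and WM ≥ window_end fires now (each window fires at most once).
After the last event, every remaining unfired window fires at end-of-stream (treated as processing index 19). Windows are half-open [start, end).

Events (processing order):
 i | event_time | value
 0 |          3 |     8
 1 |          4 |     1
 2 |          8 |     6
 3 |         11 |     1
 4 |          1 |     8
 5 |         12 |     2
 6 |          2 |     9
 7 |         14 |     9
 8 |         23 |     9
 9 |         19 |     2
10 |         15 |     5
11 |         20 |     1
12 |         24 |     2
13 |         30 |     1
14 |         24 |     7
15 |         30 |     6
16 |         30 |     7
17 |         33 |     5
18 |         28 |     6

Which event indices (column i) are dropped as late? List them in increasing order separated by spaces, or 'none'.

i=0 t=3 v=8: → [3,9); WM=3
i=1 t=4 v=1: → [3,10); WM=4
i=2 t=8 v=6: → [3,14); WM=8
i=3 t=11 v=1: → [3,17); WM=11
i=4 t=1 v=8: DROP (t<11-4); WM=11
i=5 t=12 v=2: → [3,18); WM=12
i=6 t=2 v=9: DROP (t<12-4); WM=12
i=7 t=14 v=9: → [3,20); WM=14
i=8 t=23 v=9: → [23,29); WM=23
i=9 t=19 v=2: → [3,29); WM=23
i=10 t=15 v=5: DROP (t<23-4); WM=23
i=11 t=20 v=1: → [3,29); WM=23
i=12 t=24 v=2: → [3,30); WM=24
i=13 t=30 v=1: → [30,36); WM=30
i=14 t=24 v=7: DROP (t<30-4); WM=30
i=15 t=30 v=6: → [30,36); WM=30
i=16 t=30 v=7: → [30,36); WM=30
i=17 t=33 v=5: → [30,39); WM=33
i=18 t=28 v=6: DROP (t<33-4); WM=33

4 6 10 14 18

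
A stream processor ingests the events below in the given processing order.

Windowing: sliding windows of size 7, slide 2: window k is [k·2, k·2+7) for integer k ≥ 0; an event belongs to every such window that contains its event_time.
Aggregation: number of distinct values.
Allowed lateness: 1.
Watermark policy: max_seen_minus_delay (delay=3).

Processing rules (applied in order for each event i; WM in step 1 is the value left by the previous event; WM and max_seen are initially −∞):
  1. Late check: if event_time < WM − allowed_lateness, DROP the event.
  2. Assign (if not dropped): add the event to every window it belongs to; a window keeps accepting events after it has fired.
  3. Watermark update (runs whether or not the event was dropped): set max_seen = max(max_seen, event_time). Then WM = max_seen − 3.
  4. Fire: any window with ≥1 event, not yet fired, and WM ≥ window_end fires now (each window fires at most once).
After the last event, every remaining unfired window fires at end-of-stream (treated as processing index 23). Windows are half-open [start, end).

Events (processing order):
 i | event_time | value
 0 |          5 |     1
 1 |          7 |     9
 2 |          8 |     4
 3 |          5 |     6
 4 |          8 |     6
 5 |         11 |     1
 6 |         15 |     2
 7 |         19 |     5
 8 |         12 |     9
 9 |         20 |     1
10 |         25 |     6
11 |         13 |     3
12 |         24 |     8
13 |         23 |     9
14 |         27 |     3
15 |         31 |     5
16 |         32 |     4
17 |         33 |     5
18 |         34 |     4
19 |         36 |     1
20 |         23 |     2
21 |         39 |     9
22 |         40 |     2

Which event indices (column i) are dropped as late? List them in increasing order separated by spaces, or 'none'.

i=0 t=5 v=1: → [4,11),[2,9),[0,7); WM=2
i=1 t=7 v=9: → [6,13),[4,11),[2,9); WM=4
i=2 t=8 v=4: → [8,15),[6,13),[4,11),[2,9); WM=5
i=3 t=5 v=6: → [4,11),[2,9),[0,7); WM=5
i=4 t=8 v=6: → [8,15),[6,13),[4,11),[2,9); WM=5
i=5 t=11 v=1: → [10,17),[8,15),[6,13); WM=8; [0,7) fires=2
i=6 t=15 v=2: → [14,21),[12,19),[10,17); WM=12; [2,9) fires=4 [4,11) fires=4
i=7 t=19 v=5: → [18,25),[16,23),[14,21); WM=16; [6,13) fires=4 [8,15) fires=3
i=8 t=12 v=9: DROP (t<16-1); WM=16
i=9 t=20 v=1: → [20,27),[18,25),[16,23),[14,21); WM=17; [10,17) fires=2
i=10 t=25 v=6: → [24,31),[22,29),[20,27); WM=22; [12,19) fires=1 [14,21) fires=3
i=11 t=13 v=3: DROP (t<22-1); WM=22
i=12 t=24 v=8: → [24,31),[22,29),[20,27),[18,25); WM=22
i=13 t=23 v=9: → [22,29),[20,27),[18,25); WM=22
i=14 t=27 v=3: → [26,33),[24,31),[22,29); WM=24; [16,23) fires=2
i=15 t=31 v=5: → [30,37),[28,35),[26,33); WM=28; [18,25) fires=4 [20,27) fires=4
i=16 t=32 v=4: → [32,39),[30,37),[28,35),[26,33); WM=29; [22,29) fires=4
i=17 t=33 v=5: → [32,39),[30,37),[28,35); WM=30
i=18 t=34 v=4: → [34,41),[32,39),[30,37),[28,35); WM=31; [24,31) fires=3
i=19 t=36 v=1: → [36,43),[34,41),[32,39),[30,37); WM=33; [26,33) fires=3
i=20 t=23 v=2: DROP (t<33-1); WM=33
i=21 t=39 v=9: → [38,45),[36,43),[34,41); WM=36; [28,35) fires=2
i=22 t=40 v=2: → [40,47),[38,45),[36,43),[34,41); WM=37; [30,37) fires=3

8 11 20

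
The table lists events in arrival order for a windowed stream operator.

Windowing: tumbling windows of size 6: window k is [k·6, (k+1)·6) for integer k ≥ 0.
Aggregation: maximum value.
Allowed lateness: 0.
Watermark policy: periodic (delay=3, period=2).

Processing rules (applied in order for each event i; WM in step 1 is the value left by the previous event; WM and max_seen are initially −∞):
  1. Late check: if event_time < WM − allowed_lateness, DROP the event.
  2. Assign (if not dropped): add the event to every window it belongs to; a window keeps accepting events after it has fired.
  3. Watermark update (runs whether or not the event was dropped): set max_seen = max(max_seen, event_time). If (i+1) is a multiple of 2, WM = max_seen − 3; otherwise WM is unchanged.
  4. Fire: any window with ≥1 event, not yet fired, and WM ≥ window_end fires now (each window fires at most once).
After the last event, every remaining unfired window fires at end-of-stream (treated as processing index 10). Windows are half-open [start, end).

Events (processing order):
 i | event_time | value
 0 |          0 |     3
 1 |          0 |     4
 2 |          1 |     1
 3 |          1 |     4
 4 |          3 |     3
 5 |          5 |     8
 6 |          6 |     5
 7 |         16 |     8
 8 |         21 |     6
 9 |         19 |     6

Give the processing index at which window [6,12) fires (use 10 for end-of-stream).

7

i=0 t=0 v=3: → [0,6); WM=−∞
i=1 t=0 v=4: → [0,6); WM=-3
i=2 t=1 v=1: → [0,6); WM=-3
i=3 t=1 v=4: → [0,6); WM=-2
i=4 t=3 v=3: → [0,6); WM=-2
i=5 t=5 v=8: → [0,6); WM=2
i=6 t=6 v=5: → [6,12); WM=2
i=7 t=16 v=8: → [12,18); WM=13; [0,6) fires=8 [6,12) fires=5
i=8 t=21 v=6: → [18,24); WM=13
i=9 t=19 v=6: → [18,24); WM=18; [12,18) fires=8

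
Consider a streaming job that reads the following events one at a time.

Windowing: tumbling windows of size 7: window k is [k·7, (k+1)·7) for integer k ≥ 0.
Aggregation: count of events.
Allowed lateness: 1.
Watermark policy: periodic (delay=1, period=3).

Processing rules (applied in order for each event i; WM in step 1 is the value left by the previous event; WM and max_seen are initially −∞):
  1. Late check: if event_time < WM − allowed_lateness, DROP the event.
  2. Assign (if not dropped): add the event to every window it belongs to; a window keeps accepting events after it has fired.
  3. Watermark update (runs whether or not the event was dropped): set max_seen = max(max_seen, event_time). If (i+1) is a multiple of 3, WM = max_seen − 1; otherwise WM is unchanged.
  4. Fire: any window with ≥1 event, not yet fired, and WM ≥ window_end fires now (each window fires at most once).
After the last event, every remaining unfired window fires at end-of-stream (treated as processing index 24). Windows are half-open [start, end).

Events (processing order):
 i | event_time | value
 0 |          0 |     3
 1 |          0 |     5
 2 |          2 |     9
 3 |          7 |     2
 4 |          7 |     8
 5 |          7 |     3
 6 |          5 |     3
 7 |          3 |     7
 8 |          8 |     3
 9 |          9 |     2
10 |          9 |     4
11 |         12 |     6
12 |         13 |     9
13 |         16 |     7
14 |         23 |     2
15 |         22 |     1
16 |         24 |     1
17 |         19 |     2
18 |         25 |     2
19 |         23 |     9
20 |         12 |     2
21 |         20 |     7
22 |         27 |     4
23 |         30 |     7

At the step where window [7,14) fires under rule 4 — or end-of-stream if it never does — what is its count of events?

8

i=0 t=0 v=3: → [0,7); WM=−∞
i=1 t=0 v=5: → [0,7); WM=−∞
i=2 t=2 v=9: → [0,7); WM=1
i=3 t=7 v=2: → [7,14); WM=1
i=4 t=7 v=8: → [7,14); WM=1
i=5 t=7 v=3: → [7,14); WM=6
i=6 t=5 v=3: → [0,7); WM=6
i=7 t=3 v=7: DROP (t<6-1); WM=6
i=8 t=8 v=3: → [7,14); WM=7; [0,7) fires=4
i=9 t=9 v=2: → [7,14); WM=7
i=10 t=9 v=4: → [7,14); WM=7
i=11 t=12 v=6: → [7,14); WM=11
i=12 t=13 v=9: → [7,14); WM=11
i=13 t=16 v=7: → [14,21); WM=11
i=14 t=23 v=2: → [21,28); WM=22; [7,14) fires=8 [14,21) fires=1
i=15 t=22 v=1: → [21,28); WM=22
i=16 t=24 v=1: → [21,28); WM=22
i=17 t=19 v=2: DROP (t<22-1); WM=23
i=18 t=25 v=2: → [21,28); WM=23
i=19 t=23 v=9: → [21,28); WM=23
i=20 t=12 v=2: DROP (t<23-1); WM=24
i=21 t=20 v=7: DROP (t<24-1); WM=24
i=22 t=27 v=4: → [21,28); WM=24
i=23 t=30 v=7: → [28,35); WM=29; [21,28) fires=6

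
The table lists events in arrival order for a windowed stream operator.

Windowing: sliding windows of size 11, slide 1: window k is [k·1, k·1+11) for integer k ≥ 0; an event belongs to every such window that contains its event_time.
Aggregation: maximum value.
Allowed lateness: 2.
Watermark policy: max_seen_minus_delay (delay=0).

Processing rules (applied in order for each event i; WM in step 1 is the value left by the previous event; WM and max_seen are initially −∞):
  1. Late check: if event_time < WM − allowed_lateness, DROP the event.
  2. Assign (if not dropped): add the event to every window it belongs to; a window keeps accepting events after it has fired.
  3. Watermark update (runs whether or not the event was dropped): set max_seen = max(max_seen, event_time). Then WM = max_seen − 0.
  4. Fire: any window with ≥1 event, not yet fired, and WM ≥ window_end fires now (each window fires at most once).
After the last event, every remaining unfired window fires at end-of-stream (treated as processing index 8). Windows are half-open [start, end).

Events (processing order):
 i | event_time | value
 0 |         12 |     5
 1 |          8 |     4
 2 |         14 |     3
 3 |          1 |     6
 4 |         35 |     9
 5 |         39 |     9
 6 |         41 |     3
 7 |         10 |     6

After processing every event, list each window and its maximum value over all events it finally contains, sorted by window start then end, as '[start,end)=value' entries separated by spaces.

[2,13)=5 [3,14)=5 [4,15)=5 [5,16)=5 [6,17)=5 [7,18)=5 [8,19)=5 [9,20)=5 [10,21)=5 [11,22)=5 [12,23)=5 [13,24)=3 [14,25)=3 [25,36)=9 [26,37)=9 [27,38)=9 [28,39)=9 [29,40)=9 [30,41)=9 [31,42)=9 [32,43)=9 [33,44)=9 [34,45)=9 [35,46)=9 [36,47)=9 [37,48)=9 [38,49)=9 [39,50)=9 [40,51)=3 [41,52)=3

i=0 t=12 v=5: → [12,23),[11,22),[10,21),[9,20),[8,19),[7,18),[6,17),[5,16),[4,15),[3,14),[2,13); WM=12
i=1 t=8 v=4: DROP (t<12-2); WM=12
i=2 t=14 v=3: → [14,25),[13,24),[12,23),[11,22),[10,21),[9,20),[8,19),[7,18),[6,17),[5,16),[4,15); WM=14; [2,13) fires=5 [3,14) fires=5
i=3 t=1 v=6: DROP (t<14-2); WM=14
i=4 t=35 v=9: → [35,46),[34,45),[33,44),[32,43),[31,42),[30,41),[29,40),[28,39),[27,38),[26,37),[25,36); WM=35; [4,15) fires=5 [5,16) fires=5 [6,17) fires=5 [7,18) fires=5 [8,19) fires=5 [9,20) fires=5 [10,21) fires=5 [11,22) fires=5 [12,23) fires=5 [13,24) fires=3 [14,25) fires=3
i=5 t=39 v=9: → [39,50),[38,49),[37,48),[36,47),[35,46),[34,45),[33,44),[32,43),[31,42),[30,41),[29,40); WM=39; [25,36) fires=9 [26,37) fires=9 [27,38) fires=9 [28,39) fires=9
i=6 t=41 v=3: → [41,52),[40,51),[39,50),[38,49),[37,48),[36,47),[35,46),[34,45),[33,44),[32,43),[31,42); WM=41; [29,40) fires=9 [30,41) fires=9
i=7 t=10 v=6: DROP (t<41-2); WM=41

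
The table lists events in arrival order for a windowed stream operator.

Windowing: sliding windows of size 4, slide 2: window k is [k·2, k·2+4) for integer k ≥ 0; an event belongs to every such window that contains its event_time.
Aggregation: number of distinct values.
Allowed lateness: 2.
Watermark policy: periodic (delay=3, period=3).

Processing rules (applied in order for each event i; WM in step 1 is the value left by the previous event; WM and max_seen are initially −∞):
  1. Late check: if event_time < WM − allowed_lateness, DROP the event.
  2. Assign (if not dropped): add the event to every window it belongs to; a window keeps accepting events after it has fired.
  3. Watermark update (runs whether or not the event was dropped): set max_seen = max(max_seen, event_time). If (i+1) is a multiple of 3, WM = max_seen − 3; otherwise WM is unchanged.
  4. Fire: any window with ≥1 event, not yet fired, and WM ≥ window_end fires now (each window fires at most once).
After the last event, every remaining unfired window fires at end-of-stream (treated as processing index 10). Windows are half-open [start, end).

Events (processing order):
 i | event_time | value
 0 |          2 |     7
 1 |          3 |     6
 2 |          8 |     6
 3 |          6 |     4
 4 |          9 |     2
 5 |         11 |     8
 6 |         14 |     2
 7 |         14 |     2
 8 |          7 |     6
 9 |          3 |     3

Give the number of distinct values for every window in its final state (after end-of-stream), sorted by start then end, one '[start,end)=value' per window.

[0,4)=2 [2,6)=2 [4,8)=2 [6,10)=3 [8,12)=3 [10,14)=1 [12,16)=1 [14,18)=1

i=0 t=2 v=7: → [2,6),[0,4); WM=−∞
i=1 t=3 v=6: → [2,6),[0,4); WM=−∞
i=2 t=8 v=6: → [8,12),[6,10); WM=5; [0,4) fires=2
i=3 t=6 v=4: → [6,10),[4,8); WM=5
i=4 t=9 v=2: → [8,12),[6,10); WM=5
i=5 t=11 v=8: → [10,14),[8,12); WM=8; [2,6) fires=2 [4,8) fires=1
i=6 t=14 v=2: → [14,18),[12,16); WM=8
i=7 t=14 v=2: → [14,18),[12,16); WM=8
i=8 t=7 v=6: → [6,10),[4,8); WM=11; [6,10) fires=3
i=9 t=3 v=3: DROP (t<11-2); WM=11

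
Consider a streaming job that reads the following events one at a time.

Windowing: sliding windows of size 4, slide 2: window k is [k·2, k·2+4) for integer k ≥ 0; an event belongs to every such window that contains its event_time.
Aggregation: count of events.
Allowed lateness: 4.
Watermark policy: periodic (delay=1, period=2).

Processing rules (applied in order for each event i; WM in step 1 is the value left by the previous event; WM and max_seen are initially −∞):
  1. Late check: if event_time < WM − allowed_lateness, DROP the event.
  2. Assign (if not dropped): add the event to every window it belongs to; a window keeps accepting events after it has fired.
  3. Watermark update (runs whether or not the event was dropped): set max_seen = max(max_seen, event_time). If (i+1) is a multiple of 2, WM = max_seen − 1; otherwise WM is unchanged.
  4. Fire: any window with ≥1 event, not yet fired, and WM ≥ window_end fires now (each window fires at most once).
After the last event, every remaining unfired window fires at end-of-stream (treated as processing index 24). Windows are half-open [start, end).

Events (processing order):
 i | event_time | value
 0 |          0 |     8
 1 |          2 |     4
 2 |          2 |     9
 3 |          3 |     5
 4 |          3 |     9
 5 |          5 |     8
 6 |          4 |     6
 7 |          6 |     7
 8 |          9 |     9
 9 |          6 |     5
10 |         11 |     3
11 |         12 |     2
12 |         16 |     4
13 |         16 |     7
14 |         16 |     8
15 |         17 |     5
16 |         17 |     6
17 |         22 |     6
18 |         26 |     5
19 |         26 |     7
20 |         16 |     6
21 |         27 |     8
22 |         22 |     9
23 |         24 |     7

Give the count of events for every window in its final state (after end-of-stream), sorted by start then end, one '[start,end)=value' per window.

i=0 t=0 v=8: → [0,4); WM=−∞
i=1 t=2 v=4: → [2,6),[0,4); WM=1
i=2 t=2 v=9: → [2,6),[0,4); WM=1
i=3 t=3 v=5: → [2,6),[0,4); WM=2
i=4 t=3 v=9: → [2,6),[0,4); WM=2
i=5 t=5 v=8: → [4,8),[2,6); WM=4; [0,4) fires=5
i=6 t=4 v=6: → [4,8),[2,6); WM=4
i=7 t=6 v=7: → [6,10),[4,8); WM=5
i=8 t=9 v=9: → [8,12),[6,10); WM=5
i=9 t=6 v=5: → [6,10),[4,8); WM=8; [2,6) fires=6 [4,8) fires=4
i=10 t=11 v=3: → [10,14),[8,12); WM=8
i=11 t=12 v=2: → [12,16),[10,14); WM=11; [6,10) fires=3
i=12 t=16 v=4: → [16,20),[14,18); WM=11
i=13 t=16 v=7: → [16,20),[14,18); WM=15; [8,12) fires=2 [10,14) fires=2
i=14 t=16 v=8: → [16,20),[14,18); WM=15
i=15 t=17 v=5: → [16,20),[14,18); WM=16; [12,16) fires=1
i=16 t=17 v=6: → [16,20),[14,18); WM=16
i=17 t=22 v=6: → [22,26),[20,24); WM=21; [14,18) fires=5 [16,20) fires=5
i=18 t=26 v=5: → [26,30),[24,28); WM=21
i=19 t=26 v=7: → [26,30),[24,28); WM=25; [20,24) fires=1
i=20 t=16 v=6: DROP (t<25-4); WM=25
i=21 t=27 v=8: → [26,30),[24,28); WM=26; [22,26) fires=1
i=22 t=22 v=9: → [22,26),[20,24); WM=26
i=23 t=24 v=7: → [24,28),[22,26); WM=26

[0,4)=5 [2,6)=6 [4,8)=4 [6,10)=3 [8,12)=2 [10,14)=2 [12,16)=1 [14,18)=5 [16,20)=5 [20,24)=2 [22,26)=3 [24,28)=4 [26,30)=3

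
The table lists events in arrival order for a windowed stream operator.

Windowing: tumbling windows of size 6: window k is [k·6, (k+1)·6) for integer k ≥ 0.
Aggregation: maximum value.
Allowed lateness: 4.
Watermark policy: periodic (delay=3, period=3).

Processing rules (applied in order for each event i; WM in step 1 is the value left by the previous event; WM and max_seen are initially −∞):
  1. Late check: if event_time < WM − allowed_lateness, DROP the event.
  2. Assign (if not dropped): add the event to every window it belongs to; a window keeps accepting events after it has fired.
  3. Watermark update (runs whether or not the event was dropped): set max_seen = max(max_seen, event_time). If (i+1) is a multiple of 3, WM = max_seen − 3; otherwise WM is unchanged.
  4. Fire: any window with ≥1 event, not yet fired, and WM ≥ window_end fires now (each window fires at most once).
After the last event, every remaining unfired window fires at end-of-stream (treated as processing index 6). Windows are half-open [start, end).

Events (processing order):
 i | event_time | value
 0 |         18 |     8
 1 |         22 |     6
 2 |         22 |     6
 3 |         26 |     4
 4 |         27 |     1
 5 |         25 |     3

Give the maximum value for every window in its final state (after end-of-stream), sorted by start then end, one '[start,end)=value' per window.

i=0 t=18 v=8: → [18,24); WM=−∞
i=1 t=22 v=6: → [18,24); WM=−∞
i=2 t=22 v=6: → [18,24); WM=19
i=3 t=26 v=4: → [24,30); WM=19
i=4 t=27 v=1: → [24,30); WM=19
i=5 t=25 v=3: → [24,30); WM=24; [18,24) fires=8

[18,24)=8 [24,30)=4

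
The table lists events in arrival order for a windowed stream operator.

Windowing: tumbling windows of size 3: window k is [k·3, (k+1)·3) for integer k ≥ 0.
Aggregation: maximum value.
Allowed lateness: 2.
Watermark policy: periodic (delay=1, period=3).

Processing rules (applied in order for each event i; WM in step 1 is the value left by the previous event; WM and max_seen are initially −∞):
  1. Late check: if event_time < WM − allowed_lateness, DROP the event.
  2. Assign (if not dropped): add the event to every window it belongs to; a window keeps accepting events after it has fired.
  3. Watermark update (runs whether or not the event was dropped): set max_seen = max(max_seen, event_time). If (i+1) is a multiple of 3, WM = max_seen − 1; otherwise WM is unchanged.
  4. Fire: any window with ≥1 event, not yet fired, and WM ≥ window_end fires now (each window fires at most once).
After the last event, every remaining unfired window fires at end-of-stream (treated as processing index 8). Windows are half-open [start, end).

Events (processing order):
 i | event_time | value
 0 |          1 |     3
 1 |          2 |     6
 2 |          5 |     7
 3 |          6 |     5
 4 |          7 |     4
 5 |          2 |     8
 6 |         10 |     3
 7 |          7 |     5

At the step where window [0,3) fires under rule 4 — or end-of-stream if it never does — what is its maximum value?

6

i=0 t=1 v=3: → [0,3); WM=−∞
i=1 t=2 v=6: → [0,3); WM=−∞
i=2 t=5 v=7: → [3,6); WM=4; [0,3) fires=6
i=3 t=6 v=5: → [6,9); WM=4
i=4 t=7 v=4: → [6,9); WM=4
i=5 t=2 v=8: → [0,3); WM=6; [3,6) fires=7
i=6 t=10 v=3: → [9,12); WM=6
i=7 t=7 v=5: → [6,9); WM=6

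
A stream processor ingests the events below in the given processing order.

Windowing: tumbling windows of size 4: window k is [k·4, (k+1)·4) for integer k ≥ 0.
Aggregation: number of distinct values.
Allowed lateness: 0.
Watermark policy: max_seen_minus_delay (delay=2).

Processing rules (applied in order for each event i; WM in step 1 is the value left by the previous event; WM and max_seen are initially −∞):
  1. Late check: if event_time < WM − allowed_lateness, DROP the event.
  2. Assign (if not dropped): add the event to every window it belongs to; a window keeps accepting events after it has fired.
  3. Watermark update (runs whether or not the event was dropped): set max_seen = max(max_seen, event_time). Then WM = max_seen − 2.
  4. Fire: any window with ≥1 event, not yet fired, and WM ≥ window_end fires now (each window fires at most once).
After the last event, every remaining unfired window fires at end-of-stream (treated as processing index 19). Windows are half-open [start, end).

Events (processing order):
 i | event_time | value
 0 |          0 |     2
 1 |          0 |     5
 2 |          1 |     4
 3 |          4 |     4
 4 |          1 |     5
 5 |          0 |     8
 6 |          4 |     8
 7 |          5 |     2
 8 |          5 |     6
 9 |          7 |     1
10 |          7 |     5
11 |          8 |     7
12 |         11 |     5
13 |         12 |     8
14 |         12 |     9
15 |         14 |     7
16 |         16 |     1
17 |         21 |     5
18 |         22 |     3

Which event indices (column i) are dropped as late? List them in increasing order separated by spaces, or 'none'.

i=0 t=0 v=2: → [0,4); WM=-2
i=1 t=0 v=5: → [0,4); WM=-2
i=2 t=1 v=4: → [0,4); WM=-1
i=3 t=4 v=4: → [4,8); WM=2
i=4 t=1 v=5: DROP (t<2-0); WM=2
i=5 t=0 v=8: DROP (t<2-0); WM=2
i=6 t=4 v=8: → [4,8); WM=2
i=7 t=5 v=2: → [4,8); WM=3
i=8 t=5 v=6: → [4,8); WM=3
i=9 t=7 v=1: → [4,8); WM=5; [0,4) fires=3
i=10 t=7 v=5: → [4,8); WM=5
i=11 t=8 v=7: → [8,12); WM=6
i=12 t=11 v=5: → [8,12); WM=9; [4,8) fires=6
i=13 t=12 v=8: → [12,16); WM=10
i=14 t=12 v=9: → [12,16); WM=10
i=15 t=14 v=7: → [12,16); WM=12; [8,12) fires=2
i=16 t=16 v=1: → [16,20); WM=14
i=17 t=21 v=5: → [20,24); WM=19; [12,16) fires=3
i=18 t=22 v=3: → [20,24); WM=20; [16,20) fires=1

4 5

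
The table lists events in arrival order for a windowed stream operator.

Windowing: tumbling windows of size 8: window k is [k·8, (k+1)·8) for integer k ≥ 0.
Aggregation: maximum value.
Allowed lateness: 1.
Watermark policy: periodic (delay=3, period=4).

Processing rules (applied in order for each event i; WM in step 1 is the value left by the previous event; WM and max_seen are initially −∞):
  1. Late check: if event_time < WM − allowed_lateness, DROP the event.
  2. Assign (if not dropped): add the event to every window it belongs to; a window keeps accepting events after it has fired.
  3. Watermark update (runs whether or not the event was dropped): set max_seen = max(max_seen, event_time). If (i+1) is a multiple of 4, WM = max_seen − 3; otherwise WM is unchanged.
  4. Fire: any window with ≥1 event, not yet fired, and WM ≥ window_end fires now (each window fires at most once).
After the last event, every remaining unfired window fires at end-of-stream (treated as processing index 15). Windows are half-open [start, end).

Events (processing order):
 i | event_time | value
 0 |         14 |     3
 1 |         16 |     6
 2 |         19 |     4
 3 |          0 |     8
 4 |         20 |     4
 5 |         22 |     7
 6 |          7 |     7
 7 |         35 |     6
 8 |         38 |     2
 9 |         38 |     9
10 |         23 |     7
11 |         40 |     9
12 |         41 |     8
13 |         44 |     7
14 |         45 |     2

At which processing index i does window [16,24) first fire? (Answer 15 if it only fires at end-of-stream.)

i=0 t=14 v=3: → [8,16); WM=−∞
i=1 t=16 v=6: → [16,24); WM=−∞
i=2 t=19 v=4: → [16,24); WM=−∞
i=3 t=0 v=8: → [0,8); WM=16; [0,8) fires=8 [8,16) fires=3
i=4 t=20 v=4: → [16,24); WM=16
i=5 t=22 v=7: → [16,24); WM=16
i=6 t=7 v=7: DROP (t<16-1); WM=16
i=7 t=35 v=6: → [32,40); WM=32; [16,24) fires=7
i=8 t=38 v=2: → [32,40); WM=32
i=9 t=38 v=9: → [32,40); WM=32
i=10 t=23 v=7: DROP (t<32-1); WM=32
i=11 t=40 v=9: → [40,48); WM=37
i=12 t=41 v=8: → [40,48); WM=37
i=13 t=44 v=7: → [40,48); WM=37
i=14 t=45 v=2: → [40,48); WM=37

7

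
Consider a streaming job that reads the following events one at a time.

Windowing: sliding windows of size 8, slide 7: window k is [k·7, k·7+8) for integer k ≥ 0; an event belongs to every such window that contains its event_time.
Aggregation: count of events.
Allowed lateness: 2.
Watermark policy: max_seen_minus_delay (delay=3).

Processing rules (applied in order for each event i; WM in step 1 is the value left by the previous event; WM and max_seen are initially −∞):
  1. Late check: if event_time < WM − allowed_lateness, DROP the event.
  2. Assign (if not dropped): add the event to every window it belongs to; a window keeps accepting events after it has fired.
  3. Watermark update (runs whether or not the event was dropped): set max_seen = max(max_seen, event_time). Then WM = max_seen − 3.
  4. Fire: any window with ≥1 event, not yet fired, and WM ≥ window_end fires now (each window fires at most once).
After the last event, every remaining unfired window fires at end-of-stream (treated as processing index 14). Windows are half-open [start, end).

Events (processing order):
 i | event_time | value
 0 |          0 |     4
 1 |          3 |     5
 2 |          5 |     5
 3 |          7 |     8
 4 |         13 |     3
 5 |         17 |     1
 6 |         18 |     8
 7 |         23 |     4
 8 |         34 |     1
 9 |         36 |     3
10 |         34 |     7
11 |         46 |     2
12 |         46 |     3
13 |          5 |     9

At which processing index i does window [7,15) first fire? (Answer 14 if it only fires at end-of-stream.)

6

i=0 t=0 v=4: → [0,8); WM=-3
i=1 t=3 v=5: → [0,8); WM=0
i=2 t=5 v=5: → [0,8); WM=2
i=3 t=7 v=8: → [7,15),[0,8); WM=4
i=4 t=13 v=3: → [7,15); WM=10; [0,8) fires=4
i=5 t=17 v=1: → [14,22); WM=14
i=6 t=18 v=8: → [14,22); WM=15; [7,15) fires=2
i=7 t=23 v=4: → [21,29); WM=20
i=8 t=34 v=1: → [28,36); WM=31; [14,22) fires=2 [21,29) fires=1
i=9 t=36 v=3: → [35,43); WM=33
i=10 t=34 v=7: → [28,36); WM=33
i=11 t=46 v=2: → [42,50); WM=43; [28,36) fires=2 [35,43) fires=1
i=12 t=46 v=3: → [42,50); WM=43
i=13 t=5 v=9: DROP (t<43-2); WM=43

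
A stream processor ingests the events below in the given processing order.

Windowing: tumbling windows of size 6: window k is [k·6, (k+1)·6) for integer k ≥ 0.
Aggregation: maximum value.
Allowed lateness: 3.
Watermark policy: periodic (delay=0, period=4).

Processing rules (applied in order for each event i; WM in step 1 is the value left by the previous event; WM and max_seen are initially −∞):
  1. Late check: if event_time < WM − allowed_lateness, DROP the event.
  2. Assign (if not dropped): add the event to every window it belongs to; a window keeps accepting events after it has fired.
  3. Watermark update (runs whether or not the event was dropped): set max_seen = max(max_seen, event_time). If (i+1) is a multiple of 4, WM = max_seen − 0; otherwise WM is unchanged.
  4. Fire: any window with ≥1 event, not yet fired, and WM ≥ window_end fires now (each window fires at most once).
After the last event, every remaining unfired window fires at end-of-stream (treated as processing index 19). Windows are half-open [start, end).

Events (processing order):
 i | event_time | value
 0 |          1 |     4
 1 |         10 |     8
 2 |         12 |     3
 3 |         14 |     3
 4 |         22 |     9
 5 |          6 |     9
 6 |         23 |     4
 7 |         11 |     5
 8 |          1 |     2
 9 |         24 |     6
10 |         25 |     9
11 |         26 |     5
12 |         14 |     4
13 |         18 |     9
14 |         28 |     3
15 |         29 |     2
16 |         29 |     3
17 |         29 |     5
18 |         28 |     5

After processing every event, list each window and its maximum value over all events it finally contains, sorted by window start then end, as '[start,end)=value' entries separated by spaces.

i=0 t=1 v=4: → [0,6); WM=−∞
i=1 t=10 v=8: → [6,12); WM=−∞
i=2 t=12 v=3: → [12,18); WM=−∞
i=3 t=14 v=3: → [12,18); WM=14; [0,6) fires=4 [6,12) fires=8
i=4 t=22 v=9: → [18,24); WM=14
i=5 t=6 v=9: DROP (t<14-3); WM=14
i=6 t=23 v=4: → [18,24); WM=14
i=7 t=11 v=5: → [6,12); WM=23; [12,18) fires=3
i=8 t=1 v=2: DROP (t<23-3); WM=23
i=9 t=24 v=6: → [24,30); WM=23
i=10 t=25 v=9: → [24,30); WM=23
i=11 t=26 v=5: → [24,30); WM=26; [18,24) fires=9
i=12 t=14 v=4: DROP (t<26-3); WM=26
i=13 t=18 v=9: DROP (t<26-3); WM=26
i=14 t=28 v=3: → [24,30); WM=26
i=15 t=29 v=2: → [24,30); WM=29
i=16 t=29 v=3: → [24,30); WM=29
i=17 t=29 v=5: → [24,30); WM=29
i=18 t=28 v=5: → [24,30); WM=29

[0,6)=4 [6,12)=8 [12,18)=3 [18,24)=9 [24,30)=9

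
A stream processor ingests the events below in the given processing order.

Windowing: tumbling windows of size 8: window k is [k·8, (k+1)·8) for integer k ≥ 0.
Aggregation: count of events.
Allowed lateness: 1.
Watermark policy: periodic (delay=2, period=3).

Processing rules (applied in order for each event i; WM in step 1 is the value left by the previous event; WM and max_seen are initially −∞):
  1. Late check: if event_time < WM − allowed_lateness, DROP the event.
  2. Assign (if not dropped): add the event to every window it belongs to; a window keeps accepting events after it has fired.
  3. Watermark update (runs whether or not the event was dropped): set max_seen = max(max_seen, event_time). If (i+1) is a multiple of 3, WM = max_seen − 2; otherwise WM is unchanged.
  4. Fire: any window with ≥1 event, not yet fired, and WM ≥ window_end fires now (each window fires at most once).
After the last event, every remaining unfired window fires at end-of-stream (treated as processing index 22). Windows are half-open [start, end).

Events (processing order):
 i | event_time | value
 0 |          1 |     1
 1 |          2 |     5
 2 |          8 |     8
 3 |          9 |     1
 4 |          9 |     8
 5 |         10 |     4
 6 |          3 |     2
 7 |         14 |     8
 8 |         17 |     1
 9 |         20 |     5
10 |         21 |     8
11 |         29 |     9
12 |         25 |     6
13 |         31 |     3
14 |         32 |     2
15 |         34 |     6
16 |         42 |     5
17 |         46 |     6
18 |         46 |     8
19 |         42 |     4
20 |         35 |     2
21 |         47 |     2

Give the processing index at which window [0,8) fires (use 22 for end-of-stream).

5

i=0 t=1 v=1: → [0,8); WM=−∞
i=1 t=2 v=5: → [0,8); WM=−∞
i=2 t=8 v=8: → [8,16); WM=6
i=3 t=9 v=1: → [8,16); WM=6
i=4 t=9 v=8: → [8,16); WM=6
i=5 t=10 v=4: → [8,16); WM=8; [0,8) fires=2
i=6 t=3 v=2: DROP (t<8-1); WM=8
i=7 t=14 v=8: → [8,16); WM=8
i=8 t=17 v=1: → [16,24); WM=15
i=9 t=20 v=5: → [16,24); WM=15
i=10 t=21 v=8: → [16,24); WM=15
i=11 t=29 v=9: → [24,32); WM=27; [8,16) fires=5 [16,24) fires=3
i=12 t=25 v=6: DROP (t<27-1); WM=27
i=13 t=31 v=3: → [24,32); WM=27
i=14 t=32 v=2: → [32,40); WM=30
i=15 t=34 v=6: → [32,40); WM=30
i=16 t=42 v=5: → [40,48); WM=30
i=17 t=46 v=6: → [40,48); WM=44; [24,32) fires=2 [32,40) fires=2
i=18 t=46 v=8: → [40,48); WM=44
i=19 t=42 v=4: DROP (t<44-1); WM=44
i=20 t=35 v=2: DROP (t<44-1); WM=44
i=21 t=47 v=2: → [40,48); WM=44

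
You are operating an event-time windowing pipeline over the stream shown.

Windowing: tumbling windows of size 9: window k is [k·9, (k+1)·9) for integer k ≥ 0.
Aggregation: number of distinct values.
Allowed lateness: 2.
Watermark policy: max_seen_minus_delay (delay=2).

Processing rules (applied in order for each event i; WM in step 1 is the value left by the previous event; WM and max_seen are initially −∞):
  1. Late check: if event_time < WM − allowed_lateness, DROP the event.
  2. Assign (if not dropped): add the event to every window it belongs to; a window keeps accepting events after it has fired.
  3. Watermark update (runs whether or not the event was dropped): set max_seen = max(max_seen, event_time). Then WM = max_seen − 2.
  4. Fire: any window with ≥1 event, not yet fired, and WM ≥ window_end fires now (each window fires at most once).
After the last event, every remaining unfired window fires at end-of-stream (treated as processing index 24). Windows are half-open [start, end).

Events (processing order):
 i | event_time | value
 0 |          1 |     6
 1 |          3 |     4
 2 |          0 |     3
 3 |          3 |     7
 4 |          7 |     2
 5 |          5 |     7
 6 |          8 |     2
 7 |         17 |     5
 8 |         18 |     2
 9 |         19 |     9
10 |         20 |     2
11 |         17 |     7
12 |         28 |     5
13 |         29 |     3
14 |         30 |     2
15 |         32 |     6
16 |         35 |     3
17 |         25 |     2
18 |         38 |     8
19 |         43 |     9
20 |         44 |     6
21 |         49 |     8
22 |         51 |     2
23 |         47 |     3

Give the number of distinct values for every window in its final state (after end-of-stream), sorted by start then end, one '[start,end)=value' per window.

[0,9)=5 [9,18)=2 [18,27)=2 [27,36)=4 [36,45)=3 [45,54)=3

i=0 t=1 v=6: → [0,9); WM=-1
i=1 t=3 v=4: → [0,9); WM=1
i=2 t=0 v=3: → [0,9); WM=1
i=3 t=3 v=7: → [0,9); WM=1
i=4 t=7 v=2: → [0,9); WM=5
i=5 t=5 v=7: → [0,9); WM=5
i=6 t=8 v=2: → [0,9); WM=6
i=7 t=17 v=5: → [9,18); WM=15; [0,9) fires=5
i=8 t=18 v=2: → [18,27); WM=16
i=9 t=19 v=9: → [18,27); WM=17
i=10 t=20 v=2: → [18,27); WM=18; [9,18) fires=1
i=11 t=17 v=7: → [9,18); WM=18
i=12 t=28 v=5: → [27,36); WM=26
i=13 t=29 v=3: → [27,36); WM=27; [18,27) fires=2
i=14 t=30 v=2: → [27,36); WM=28
i=15 t=32 v=6: → [27,36); WM=30
i=16 t=35 v=3: → [27,36); WM=33
i=17 t=25 v=2: DROP (t<33-2); WM=33
i=18 t=38 v=8: → [36,45); WM=36; [27,36) fires=4
i=19 t=43 v=9: → [36,45); WM=41
i=20 t=44 v=6: → [36,45); WM=42
i=21 t=49 v=8: → [45,54); WM=47; [36,45) fires=3
i=22 t=51 v=2: → [45,54); WM=49
i=23 t=47 v=3: → [45,54); WM=49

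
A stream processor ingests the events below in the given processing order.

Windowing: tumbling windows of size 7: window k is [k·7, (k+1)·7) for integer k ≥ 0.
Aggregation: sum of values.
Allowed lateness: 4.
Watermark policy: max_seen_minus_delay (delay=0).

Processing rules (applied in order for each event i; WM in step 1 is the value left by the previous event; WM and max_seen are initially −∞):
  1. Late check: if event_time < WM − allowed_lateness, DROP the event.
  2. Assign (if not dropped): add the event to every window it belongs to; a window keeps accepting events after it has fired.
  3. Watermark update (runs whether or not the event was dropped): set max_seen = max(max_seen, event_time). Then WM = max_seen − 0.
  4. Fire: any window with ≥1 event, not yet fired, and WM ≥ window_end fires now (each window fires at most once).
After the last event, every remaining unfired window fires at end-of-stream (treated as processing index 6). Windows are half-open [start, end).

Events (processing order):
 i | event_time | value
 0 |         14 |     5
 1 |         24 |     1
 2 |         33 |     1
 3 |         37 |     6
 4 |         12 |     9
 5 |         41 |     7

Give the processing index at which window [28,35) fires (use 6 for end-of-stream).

i=0 t=14 v=5: → [14,21); WM=14
i=1 t=24 v=1: → [21,28); WM=24; [14,21) fires=5
i=2 t=33 v=1: → [28,35); WM=33; [21,28) fires=1
i=3 t=37 v=6: → [35,42); WM=37; [28,35) fires=1
i=4 t=12 v=9: DROP (t<37-4); WM=37
i=5 t=41 v=7: → [35,42); WM=41

3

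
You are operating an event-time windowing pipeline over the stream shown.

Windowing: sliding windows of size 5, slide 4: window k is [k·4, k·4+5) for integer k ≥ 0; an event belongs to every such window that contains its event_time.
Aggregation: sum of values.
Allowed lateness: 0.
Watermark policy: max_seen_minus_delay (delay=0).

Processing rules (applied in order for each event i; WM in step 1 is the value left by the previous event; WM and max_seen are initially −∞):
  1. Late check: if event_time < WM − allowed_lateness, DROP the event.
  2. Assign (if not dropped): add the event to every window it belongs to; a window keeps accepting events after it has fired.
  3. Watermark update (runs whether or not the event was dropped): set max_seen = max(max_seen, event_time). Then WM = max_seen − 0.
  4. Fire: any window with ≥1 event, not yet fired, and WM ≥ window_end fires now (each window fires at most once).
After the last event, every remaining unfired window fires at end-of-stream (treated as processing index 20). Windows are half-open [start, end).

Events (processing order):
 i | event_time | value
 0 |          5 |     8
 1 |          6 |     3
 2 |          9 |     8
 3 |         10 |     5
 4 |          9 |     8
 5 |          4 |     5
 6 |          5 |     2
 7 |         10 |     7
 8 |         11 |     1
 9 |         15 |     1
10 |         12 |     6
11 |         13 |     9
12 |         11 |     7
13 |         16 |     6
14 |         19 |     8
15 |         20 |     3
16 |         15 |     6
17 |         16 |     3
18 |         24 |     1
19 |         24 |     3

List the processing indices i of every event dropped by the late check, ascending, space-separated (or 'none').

4 5 6 10 11 12 16 17

i=0 t=5 v=8: → [4,9); WM=5
i=1 t=6 v=3: → [4,9); WM=6
i=2 t=9 v=8: → [8,13); WM=9; [4,9) fires=11
i=3 t=10 v=5: → [8,13); WM=10
i=4 t=9 v=8: DROP (t<10-0); WM=10
i=5 t=4 v=5: DROP (t<10-0); WM=10
i=6 t=5 v=2: DROP (t<10-0); WM=10
i=7 t=10 v=7: → [8,13); WM=10
i=8 t=11 v=1: → [8,13); WM=11
i=9 t=15 v=1: → [12,17); WM=15; [8,13) fires=21
i=10 t=12 v=6: DROP (t<15-0); WM=15
i=11 t=13 v=9: DROP (t<15-0); WM=15
i=12 t=11 v=7: DROP (t<15-0); WM=15
i=13 t=16 v=6: → [16,21),[12,17); WM=16
i=14 t=19 v=8: → [16,21); WM=19; [12,17) fires=7
i=15 t=20 v=3: → [20,25),[16,21); WM=20
i=16 t=15 v=6: DROP (t<20-0); WM=20
i=17 t=16 v=3: DROP (t<20-0); WM=20
i=18 t=24 v=1: → [24,29),[20,25); WM=24; [16,21) fires=17
i=19 t=24 v=3: → [24,29),[20,25); WM=24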